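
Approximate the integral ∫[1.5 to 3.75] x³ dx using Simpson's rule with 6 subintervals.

f(x) = x³
a = 1.5, b = 3.75, n = 6
h = (b - a)/n = 0.375000

Simpson's rule: (h/3)[f(x₀) + 4f(x₁) + 2f(x₂) + ... + f(xₙ)]

x_0 = 1.5000, f(x_0) = 3.375000, coefficient = 1
x_1 = 1.8750, f(x_1) = 6.591797, coefficient = 4
x_2 = 2.2500, f(x_2) = 11.390625, coefficient = 2
x_3 = 2.6250, f(x_3) = 18.087891, coefficient = 4
x_4 = 3.0000, f(x_4) = 27.000000, coefficient = 2
x_5 = 3.3750, f(x_5) = 38.443359, coefficient = 4
x_6 = 3.7500, f(x_6) = 52.734375, coefficient = 1

I ≈ (0.375000/3) × 385.382812 = 48.172852
Exact value: 48.172852
Error: 0.000000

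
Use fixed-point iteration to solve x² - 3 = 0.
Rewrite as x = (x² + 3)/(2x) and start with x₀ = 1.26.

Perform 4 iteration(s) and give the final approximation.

Equation: x² - 3 = 0
Fixed-point form: x = (x² + 3)/(2x)
x₀ = 1.26

x_1 = g(1.260000) = 1.820476
x_2 = g(1.820476) = 1.734198
x_3 = g(1.734198) = 1.732052
x_4 = g(1.732052) = 1.732051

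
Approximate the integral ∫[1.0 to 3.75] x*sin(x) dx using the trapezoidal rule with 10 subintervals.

f(x) = x*sin(x)
a = 1.0, b = 3.75, n = 10
h = (b - a)/n = 0.275000

Trapezoidal rule: (h/2)[f(x₀) + 2f(x₁) + 2f(x₂) + ... + f(xₙ)]

x_0 = 1.0000, f(x_0) = 0.841471, coefficient = 1
x_1 = 1.2750, f(x_1) = 1.219627, coefficient = 2
x_2 = 1.5500, f(x_2) = 1.549665, coefficient = 2
x_3 = 1.8250, f(x_3) = 1.766352, coefficient = 2
x_4 = 2.1000, f(x_4) = 1.812740, coefficient = 2
x_5 = 2.3750, f(x_5) = 1.647502, coefficient = 2
x_6 = 2.6500, f(x_6) = 1.250881, coefficient = 2
x_7 = 2.9250, f(x_7) = 0.628592, coefficient = 2
x_8 = 3.2000, f(x_8) = -0.186797, coefficient = 2
x_9 = 3.4750, f(x_9) = -1.137245, coefficient = 2
x_10 = 3.7500, f(x_10) = -2.143355, coefficient = 1

I ≈ (0.275000/2) × 15.800748 = 2.172603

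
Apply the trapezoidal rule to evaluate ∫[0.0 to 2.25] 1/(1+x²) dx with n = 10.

f(x) = 1/(1+x²)
a = 0.0, b = 2.25, n = 10
h = (b - a)/n = 0.225000

Trapezoidal rule: (h/2)[f(x₀) + 2f(x₁) + 2f(x₂) + ... + f(xₙ)]

x_0 = 0.0000, f(x_0) = 1.000000, coefficient = 1
x_1 = 0.2250, f(x_1) = 0.951814, coefficient = 2
x_2 = 0.4500, f(x_2) = 0.831601, coefficient = 2
x_3 = 0.6750, f(x_3) = 0.686990, coefficient = 2
x_4 = 0.9000, f(x_4) = 0.552486, coefficient = 2
x_5 = 1.1250, f(x_5) = 0.441379, coefficient = 2
x_6 = 1.3500, f(x_6) = 0.354296, coefficient = 2
x_7 = 1.5750, f(x_7) = 0.287305, coefficient = 2
x_8 = 1.8000, f(x_8) = 0.235849, coefficient = 2
x_9 = 2.0250, f(x_9) = 0.196054, coefficient = 2
x_10 = 2.2500, f(x_10) = 0.164948, coefficient = 1

I ≈ (0.225000/2) × 10.240498 = 1.152056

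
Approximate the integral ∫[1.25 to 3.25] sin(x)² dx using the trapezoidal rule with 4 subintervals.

f(x) = sin(x)²
a = 1.25, b = 3.25, n = 4
h = (b - a)/n = 0.500000

Trapezoidal rule: (h/2)[f(x₀) + 2f(x₁) + 2f(x₂) + ... + f(xₙ)]

x_0 = 1.2500, f(x_0) = 0.900572, coefficient = 1
x_1 = 1.7500, f(x_1) = 0.968228, coefficient = 2
x_2 = 2.2500, f(x_2) = 0.605398, coefficient = 2
x_3 = 2.7500, f(x_3) = 0.145665, coefficient = 2
x_4 = 3.2500, f(x_4) = 0.011706, coefficient = 1

I ≈ (0.500000/2) × 4.350861 = 1.087715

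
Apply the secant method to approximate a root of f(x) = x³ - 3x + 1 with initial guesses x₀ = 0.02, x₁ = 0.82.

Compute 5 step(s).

f(x) = x³ - 3x + 1
x₀ = 0.02, x₁ = 0.82

Secant formula: x_{n+1} = x_n - f(x_n)(x_n - x_{n-1})/(f(x_n) - f(x_{n-1}))

Iteration 1:
  f(0.020000) = 0.940008
  f(0.820000) = -0.908632
  x_2 = 0.820000 - (-0.908632)×(0.820000 - 0.020000)/(-0.908632 - 0.940008)
       = 0.426789
Iteration 2:
  f(0.820000) = -0.908632
  f(0.426789) = -0.202628
  x_3 = 0.426789 - (-0.202628)×(0.426789 - 0.820000)/(-0.202628 - (-0.908632))
       = 0.313935
Iteration 3:
  f(0.426789) = -0.202628
  f(0.313935) = 0.089135
  x_4 = 0.313935 - 0.089135×(0.313935 - 0.426789)/(0.089135 - (-0.202628))
       = 0.348412
Iteration 4:
  f(0.313935) = 0.089135
  f(0.348412) = -0.002943
  x_5 = 0.348412 - (-0.002943)×(0.348412 - 0.313935)/(-0.002943 - 0.089135)
       = 0.347310
Iteration 5:
  f(0.348412) = -0.002943
  f(0.347310) = -0.000037
  x_6 = 0.347310 - (-0.000037)×(0.347310 - 0.348412)/(-0.000037 - (-0.002943))
       = 0.347296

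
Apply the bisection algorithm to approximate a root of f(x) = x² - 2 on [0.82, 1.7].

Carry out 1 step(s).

f(x) = x² - 2
Initial interval: [0.82, 1.7]

Iteration 1:
  c_1 = (0.820000 + 1.700000)/2 = 1.260000
  f(c_1) = f(1.260000) = -0.412400
  f(a) × f(c) ≥ 0, new interval: [1.260000, 1.700000]

After 1 iteration(s), the approximation is c_1 = 1.260000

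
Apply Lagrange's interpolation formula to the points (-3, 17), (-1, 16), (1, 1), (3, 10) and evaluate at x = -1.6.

Lagrange interpolation formula:
P(x) = Σ yᵢ × Lᵢ(x)
where Lᵢ(x) = Π_{j≠i} (x - xⱼ)/(xᵢ - xⱼ)

L_0(-1.6) = (-1.6 - (-1))/(-3 - (-1)) × (-1.6 - 1)/(-3 - 1) × (-1.6 - 3)/(-3 - 3) = 0.149500
L_1(-1.6) = (-1.6 - (-3))/(-1 - (-3)) × (-1.6 - 1)/(-1 - 1) × (-1.6 - 3)/(-1 - 3) = 1.046500
L_2(-1.6) = (-1.6 - (-3))/(1 - (-3)) × (-1.6 - (-1))/(1 - (-1)) × (-1.6 - 3)/(1 - 3) = -0.241500
L_3(-1.6) = (-1.6 - (-3))/(3 - (-3)) × (-1.6 - (-1))/(3 - (-1)) × (-1.6 - 1)/(3 - 1) = 0.045500

P(-1.6) = 17×L_0(-1.6) + 16×L_1(-1.6) + 1×L_2(-1.6) + 10×L_3(-1.6)
P(-1.6) = 19.499000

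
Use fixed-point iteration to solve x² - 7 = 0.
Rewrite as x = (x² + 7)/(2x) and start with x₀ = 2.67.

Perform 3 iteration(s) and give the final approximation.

Equation: x² - 7 = 0
Fixed-point form: x = (x² + 7)/(2x)
x₀ = 2.67

x_1 = g(2.670000) = 2.645861
x_2 = g(2.645861) = 2.645751
x_3 = g(2.645751) = 2.645751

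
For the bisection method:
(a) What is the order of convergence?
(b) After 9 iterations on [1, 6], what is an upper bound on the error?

(a) Bisection has linear (order 1) convergence; the error is halved each step.

(b) Error bound = (b-a)/2^n = (6 - 1)/2^{9}
    = 5/2^{9}

(a) 1 (linear); (b) error ≤ 9.77e-03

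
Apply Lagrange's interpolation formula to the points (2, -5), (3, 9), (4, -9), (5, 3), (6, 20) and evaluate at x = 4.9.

Lagrange interpolation formula:
P(x) = Σ yᵢ × Lᵢ(x)
where Lᵢ(x) = Π_{j≠i} (x - xⱼ)/(xᵢ - xⱼ)

L_0(4.9) = (4.9 - 3)/(2 - 3) × (4.9 - 4)/(2 - 4) × (4.9 - 5)/(2 - 5) × (4.9 - 6)/(2 - 6) = 0.007837
L_1(4.9) = (4.9 - 2)/(3 - 2) × (4.9 - 4)/(3 - 4) × (4.9 - 5)/(3 - 5) × (4.9 - 6)/(3 - 6) = -0.047850
L_2(4.9) = (4.9 - 2)/(4 - 2) × (4.9 - 3)/(4 - 3) × (4.9 - 5)/(4 - 5) × (4.9 - 6)/(4 - 6) = 0.151525
L_3(4.9) = (4.9 - 2)/(5 - 2) × (4.9 - 3)/(5 - 3) × (4.9 - 4)/(5 - 4) × (4.9 - 6)/(5 - 6) = 0.909150
L_4(4.9) = (4.9 - 2)/(6 - 2) × (4.9 - 3)/(6 - 3) × (4.9 - 4)/(6 - 4) × (4.9 - 5)/(6 - 5) = -0.020662

P(4.9) = (-5)×L_0(4.9) + 9×L_1(4.9) + (-9)×L_2(4.9) + 3×L_3(4.9) + 20×L_4(4.9)
P(4.9) = 0.480638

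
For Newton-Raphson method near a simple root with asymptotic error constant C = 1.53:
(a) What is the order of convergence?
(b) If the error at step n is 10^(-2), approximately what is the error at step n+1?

(a) Newton-Raphson has quadratic (order 2) convergence near simple roots.
    This means |e_{n+1}| ≈ C|e_n|².

(b) With |e_n| = 10^(-2) and C = 1.53:
    |e_{n+1}| ≈ 1.53 × (10^(-2))² = 1.53 × 10^(-4)

(a) 2 (quadratic); (b) |e_{n+1}| ≈ 1.530e-04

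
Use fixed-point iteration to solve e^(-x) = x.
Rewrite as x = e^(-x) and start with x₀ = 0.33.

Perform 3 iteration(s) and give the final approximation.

Equation: e^(-x) = x
Fixed-point form: x = e^(-x)
x₀ = 0.33

x_1 = g(0.330000) = 0.718924
x_2 = g(0.718924) = 0.487276
x_3 = g(0.487276) = 0.614297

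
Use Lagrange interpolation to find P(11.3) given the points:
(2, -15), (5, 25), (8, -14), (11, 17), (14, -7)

Lagrange interpolation formula:
P(x) = Σ yᵢ × Lᵢ(x)
where Lᵢ(x) = Π_{j≠i} (x - xⱼ)/(xᵢ - xⱼ)

L_0(11.3) = (11.3 - 5)/(2 - 5) × (11.3 - 8)/(2 - 8) × (11.3 - 11)/(2 - 11) × (11.3 - 14)/(2 - 14) = -0.008663
L_1(11.3) = (11.3 - 2)/(5 - 2) × (11.3 - 8)/(5 - 8) × (11.3 - 11)/(5 - 11) × (11.3 - 14)/(5 - 14) = 0.051150
L_2(11.3) = (11.3 - 2)/(8 - 2) × (11.3 - 5)/(8 - 5) × (11.3 - 11)/(8 - 11) × (11.3 - 14)/(8 - 14) = -0.146475
L_3(11.3) = (11.3 - 2)/(11 - 2) × (11.3 - 5)/(11 - 5) × (11.3 - 8)/(11 - 8) × (11.3 - 14)/(11 - 14) = 1.074150
L_4(11.3) = (11.3 - 2)/(14 - 2) × (11.3 - 5)/(14 - 5) × (11.3 - 8)/(14 - 8) × (11.3 - 11)/(14 - 11) = 0.029838

P(11.3) = (-15)×L_0(11.3) + 25×L_1(11.3) + (-14)×L_2(11.3) + 17×L_3(11.3) + (-7)×L_4(11.3)
P(11.3) = 21.511025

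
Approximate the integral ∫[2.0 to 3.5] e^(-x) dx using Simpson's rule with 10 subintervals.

f(x) = e^(-x)
a = 2.0, b = 3.5, n = 10
h = (b - a)/n = 0.150000

Simpson's rule: (h/3)[f(x₀) + 4f(x₁) + 2f(x₂) + ... + f(xₙ)]

x_0 = 2.0000, f(x_0) = 0.135335, coefficient = 1
x_1 = 2.1500, f(x_1) = 0.116484, coefficient = 4
x_2 = 2.3000, f(x_2) = 0.100259, coefficient = 2
x_3 = 2.4500, f(x_3) = 0.086294, coefficient = 4
x_4 = 2.6000, f(x_4) = 0.074274, coefficient = 2
x_5 = 2.7500, f(x_5) = 0.063928, coefficient = 4
x_6 = 2.9000, f(x_6) = 0.055023, coefficient = 2
x_7 = 3.0500, f(x_7) = 0.047359, coefficient = 4
x_8 = 3.2000, f(x_8) = 0.040762, coefficient = 2
x_9 = 3.3500, f(x_9) = 0.035084, coefficient = 4
x_10 = 3.5000, f(x_10) = 0.030197, coefficient = 1

I ≈ (0.150000/3) × 2.102764 = 0.105138
Exact value: 0.105138
Error: 0.000000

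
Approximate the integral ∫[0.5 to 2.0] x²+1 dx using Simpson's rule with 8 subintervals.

f(x) = x²+1
a = 0.5, b = 2.0, n = 8
h = (b - a)/n = 0.187500

Simpson's rule: (h/3)[f(x₀) + 4f(x₁) + 2f(x₂) + ... + f(xₙ)]

x_0 = 0.5000, f(x_0) = 1.250000, coefficient = 1
x_1 = 0.6875, f(x_1) = 1.472656, coefficient = 4
x_2 = 0.8750, f(x_2) = 1.765625, coefficient = 2
x_3 = 1.0625, f(x_3) = 2.128906, coefficient = 4
x_4 = 1.2500, f(x_4) = 2.562500, coefficient = 2
x_5 = 1.4375, f(x_5) = 3.066406, coefficient = 4
x_6 = 1.6250, f(x_6) = 3.640625, coefficient = 2
x_7 = 1.8125, f(x_7) = 4.285156, coefficient = 4
x_8 = 2.0000, f(x_8) = 5.000000, coefficient = 1

I ≈ (0.187500/3) × 66.000000 = 4.125000
Exact value: 4.125000
Error: 0.000000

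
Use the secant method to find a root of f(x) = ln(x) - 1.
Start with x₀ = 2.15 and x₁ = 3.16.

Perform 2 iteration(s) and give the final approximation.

f(x) = ln(x) - 1
x₀ = 2.15, x₁ = 3.16

Secant formula: x_{n+1} = x_n - f(x_n)(x_n - x_{n-1})/(f(x_n) - f(x_{n-1}))

Iteration 1:
  f(2.150000) = -0.234532
  f(3.160000) = 0.150572
  x_2 = 3.160000 - 0.150572×(3.160000 - 2.150000)/(0.150572 - (-0.234532))
       = 2.765100
Iteration 2:
  f(3.160000) = 0.150572
  f(2.765100) = 0.017077
  x_3 = 2.765100 - 0.017077×(2.765100 - 3.160000)/(0.017077 - 0.150572)
       = 2.714584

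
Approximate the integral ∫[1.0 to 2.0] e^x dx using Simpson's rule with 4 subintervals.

f(x) = e^x
a = 1.0, b = 2.0, n = 4
h = (b - a)/n = 0.250000

Simpson's rule: (h/3)[f(x₀) + 4f(x₁) + 2f(x₂) + ... + f(xₙ)]

x_0 = 1.0000, f(x_0) = 2.718282, coefficient = 1
x_1 = 1.2500, f(x_1) = 3.490343, coefficient = 4
x_2 = 1.5000, f(x_2) = 4.481689, coefficient = 2
x_3 = 1.7500, f(x_3) = 5.754603, coefficient = 4
x_4 = 2.0000, f(x_4) = 7.389056, coefficient = 1

I ≈ (0.250000/3) × 56.050499 = 4.670875
Exact value: 4.670774
Error: 0.000101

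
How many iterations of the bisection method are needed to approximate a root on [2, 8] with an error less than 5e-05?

We need (b-a)/2^n ≤ 5e-05
(8 - 2)/2^n ≤ 5e-05
6/2^n ≤ 5e-05
2^n ≥ 120000
n ≥ log₂(120000) = 16.87
n ≥ 17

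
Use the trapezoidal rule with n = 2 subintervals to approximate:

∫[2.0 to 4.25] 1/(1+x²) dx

f(x) = 1/(1+x²)
a = 2.0, b = 4.25, n = 2
h = (b - a)/n = 1.125000

Trapezoidal rule: (h/2)[f(x₀) + 2f(x₁) + 2f(x₂) + ... + f(xₙ)]

x_0 = 2.0000, f(x_0) = 0.200000, coefficient = 1
x_1 = 3.1250, f(x_1) = 0.092888, coefficient = 2
x_2 = 4.2500, f(x_2) = 0.052459, coefficient = 1

I ≈ (1.125000/2) × 0.438236 = 0.246507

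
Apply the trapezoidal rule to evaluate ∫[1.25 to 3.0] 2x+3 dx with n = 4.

f(x) = 2x+3
a = 1.25, b = 3.0, n = 4
h = (b - a)/n = 0.437500

Trapezoidal rule: (h/2)[f(x₀) + 2f(x₁) + 2f(x₂) + ... + f(xₙ)]

x_0 = 1.2500, f(x_0) = 5.500000, coefficient = 1
x_1 = 1.6875, f(x_1) = 6.375000, coefficient = 2
x_2 = 2.1250, f(x_2) = 7.250000, coefficient = 2
x_3 = 2.5625, f(x_3) = 8.125000, coefficient = 2
x_4 = 3.0000, f(x_4) = 9.000000, coefficient = 1

I ≈ (0.437500/2) × 58.000000 = 12.687500
Exact value: 12.687500
Error: 0.000000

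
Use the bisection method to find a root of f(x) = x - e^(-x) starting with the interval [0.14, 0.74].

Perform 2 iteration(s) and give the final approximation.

f(x) = x - e^(-x)
Initial interval: [0.14, 0.74]

Iteration 1:
  c_1 = (0.140000 + 0.740000)/2 = 0.440000
  f(c_1) = f(0.440000) = -0.204036
  f(a) × f(c) ≥ 0, new interval: [0.440000, 0.740000]
Iteration 2:
  c_2 = (0.440000 + 0.740000)/2 = 0.590000
  f(c_2) = f(0.590000) = 0.035673
  f(a) × f(c) < 0, new interval: [0.440000, 0.590000]

After 2 iteration(s), the approximation is c_2 = 0.590000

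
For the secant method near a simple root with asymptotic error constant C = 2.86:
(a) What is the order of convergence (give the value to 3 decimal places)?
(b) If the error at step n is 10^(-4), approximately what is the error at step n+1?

(a) Secant method has superlinear convergence with order φ = (1+√5)/2 ≈ 1.618.
    This means |e_{n+1}| ≈ C|e_n|^1.618.

(b) With |e_n| = 10^(-4) and C = 2.86:
    |e_{n+1}| ≈ 2.86 × (10^(-4))^1.618 = 2.86 × 10^(-6.47)

(a) ≈ 1.618 (golden ratio); (b) |e_{n+1}| ≈ 9.643e-07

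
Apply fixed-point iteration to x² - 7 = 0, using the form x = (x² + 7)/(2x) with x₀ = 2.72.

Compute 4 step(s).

Equation: x² - 7 = 0
Fixed-point form: x = (x² + 7)/(2x)
x₀ = 2.72

x_1 = g(2.720000) = 2.646765
x_2 = g(2.646765) = 2.645752
x_3 = g(2.645752) = 2.645751
x_4 = g(2.645751) = 2.645751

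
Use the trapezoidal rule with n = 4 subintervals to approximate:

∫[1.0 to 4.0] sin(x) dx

f(x) = sin(x)
a = 1.0, b = 4.0, n = 4
h = (b - a)/n = 0.750000

Trapezoidal rule: (h/2)[f(x₀) + 2f(x₁) + 2f(x₂) + ... + f(xₙ)]

x_0 = 1.0000, f(x_0) = 0.841471, coefficient = 1
x_1 = 1.7500, f(x_1) = 0.983986, coefficient = 2
x_2 = 2.5000, f(x_2) = 0.598472, coefficient = 2
x_3 = 3.2500, f(x_3) = -0.108195, coefficient = 2
x_4 = 4.0000, f(x_4) = -0.756802, coefficient = 1

I ≈ (0.750000/2) × 3.033194 = 1.137448
Exact value: 1.193946
Error: 0.056498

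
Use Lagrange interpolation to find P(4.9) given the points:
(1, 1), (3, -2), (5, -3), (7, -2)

Lagrange interpolation formula:
P(x) = Σ yᵢ × Lᵢ(x)
where Lᵢ(x) = Π_{j≠i} (x - xⱼ)/(xᵢ - xⱼ)

L_0(4.9) = (4.9 - 3)/(1 - 3) × (4.9 - 5)/(1 - 5) × (4.9 - 7)/(1 - 7) = -0.008312
L_1(4.9) = (4.9 - 1)/(3 - 1) × (4.9 - 5)/(3 - 5) × (4.9 - 7)/(3 - 7) = 0.051187
L_2(4.9) = (4.9 - 1)/(5 - 1) × (4.9 - 3)/(5 - 3) × (4.9 - 7)/(5 - 7) = 0.972563
L_3(4.9) = (4.9 - 1)/(7 - 1) × (4.9 - 3)/(7 - 3) × (4.9 - 5)/(7 - 5) = -0.015437

P(4.9) = 1×L_0(4.9) + (-2)×L_1(4.9) + (-3)×L_2(4.9) + (-2)×L_3(4.9)
P(4.9) = -2.997500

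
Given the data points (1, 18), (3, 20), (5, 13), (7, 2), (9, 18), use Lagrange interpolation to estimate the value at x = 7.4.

Lagrange interpolation formula:
P(x) = Σ yᵢ × Lᵢ(x)
where Lᵢ(x) = Π_{j≠i} (x - xⱼ)/(xᵢ - xⱼ)

L_0(7.4) = (7.4 - 3)/(1 - 3) × (7.4 - 5)/(1 - 5) × (7.4 - 7)/(1 - 7) × (7.4 - 9)/(1 - 9) = -0.017600
L_1(7.4) = (7.4 - 1)/(3 - 1) × (7.4 - 5)/(3 - 5) × (7.4 - 7)/(3 - 7) × (7.4 - 9)/(3 - 9) = 0.102400
L_2(7.4) = (7.4 - 1)/(5 - 1) × (7.4 - 3)/(5 - 3) × (7.4 - 7)/(5 - 7) × (7.4 - 9)/(5 - 9) = -0.281600
L_3(7.4) = (7.4 - 1)/(7 - 1) × (7.4 - 3)/(7 - 3) × (7.4 - 5)/(7 - 5) × (7.4 - 9)/(7 - 9) = 1.126400
L_4(7.4) = (7.4 - 1)/(9 - 1) × (7.4 - 3)/(9 - 3) × (7.4 - 5)/(9 - 5) × (7.4 - 7)/(9 - 7) = 0.070400

P(7.4) = 18×L_0(7.4) + 20×L_1(7.4) + 13×L_2(7.4) + 2×L_3(7.4) + 18×L_4(7.4)
P(7.4) = 1.590400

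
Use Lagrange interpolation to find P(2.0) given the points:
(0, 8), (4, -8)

Lagrange interpolation formula:
P(x) = Σ yᵢ × Lᵢ(x)
where Lᵢ(x) = Π_{j≠i} (x - xⱼ)/(xᵢ - xⱼ)

L_0(2.0) = (2.0 - 4)/(0 - 4) = 0.500000
L_1(2.0) = (2.0 - 0)/(4 - 0) = 0.500000

P(2.0) = 8×L_0(2.0) + (-8)×L_1(2.0)
P(2.0) = 0.000000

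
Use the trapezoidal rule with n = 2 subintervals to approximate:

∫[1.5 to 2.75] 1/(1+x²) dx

f(x) = 1/(1+x²)
a = 1.5, b = 2.75, n = 2
h = (b - a)/n = 0.625000

Trapezoidal rule: (h/2)[f(x₀) + 2f(x₁) + 2f(x₂) + ... + f(xₙ)]

x_0 = 1.5000, f(x_0) = 0.307692, coefficient = 1
x_1 = 2.1250, f(x_1) = 0.181303, coefficient = 2
x_2 = 2.7500, f(x_2) = 0.116788, coefficient = 1

I ≈ (0.625000/2) × 0.787087 = 0.245965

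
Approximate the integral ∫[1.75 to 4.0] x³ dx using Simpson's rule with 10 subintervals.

f(x) = x³
a = 1.75, b = 4.0, n = 10
h = (b - a)/n = 0.225000

Simpson's rule: (h/3)[f(x₀) + 4f(x₁) + 2f(x₂) + ... + f(xₙ)]

x_0 = 1.7500, f(x_0) = 5.359375, coefficient = 1
x_1 = 1.9750, f(x_1) = 7.703734, coefficient = 4
x_2 = 2.2000, f(x_2) = 10.648000, coefficient = 2
x_3 = 2.4250, f(x_3) = 14.260516, coefficient = 4
x_4 = 2.6500, f(x_4) = 18.609625, coefficient = 2
x_5 = 2.8750, f(x_5) = 23.763672, coefficient = 4
x_6 = 3.1000, f(x_6) = 29.791000, coefficient = 2
x_7 = 3.3250, f(x_7) = 36.759953, coefficient = 4
x_8 = 3.5500, f(x_8) = 44.738875, coefficient = 2
x_9 = 3.7750, f(x_9) = 53.796109, coefficient = 4
x_10 = 4.0000, f(x_10) = 64.000000, coefficient = 1

I ≈ (0.225000/3) × 822.070312 = 61.655273
Exact value: 61.655273
Error: 0.000000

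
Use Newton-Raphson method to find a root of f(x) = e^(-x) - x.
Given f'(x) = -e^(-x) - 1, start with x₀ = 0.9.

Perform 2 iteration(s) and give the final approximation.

f(x) = e^(-x) - x
f'(x) = -e^(-x) - 1
x₀ = 0.9

Newton-Raphson formula: x_{n+1} = x_n - f(x_n)/f'(x_n)

Iteration 1:
  f(0.900000) = -0.493430
  f'(0.900000) = -1.406570
  x_1 = 0.900000 - (-0.493430)/(-1.406570) = 0.549196
Iteration 2:
  f(0.549196) = 0.028218
  f'(0.549196) = -1.577414
  x_2 = 0.549196 - 0.028218/(-1.577414) = 0.567085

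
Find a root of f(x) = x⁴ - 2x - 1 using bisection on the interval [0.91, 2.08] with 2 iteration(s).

f(x) = x⁴ - 2x - 1
Initial interval: [0.91, 2.08]

Iteration 1:
  c_1 = (0.910000 + 2.080000)/2 = 1.495000
  f(c_1) = f(1.495000) = 1.005337
  f(a) × f(c) < 0, new interval: [0.910000, 1.495000]
Iteration 2:
  c_2 = (0.910000 + 1.495000)/2 = 1.202500
  f(c_2) = f(1.202500) = -1.314066
  f(a) × f(c) ≥ 0, new interval: [1.202500, 1.495000]

After 2 iteration(s), the approximation is c_2 = 1.202500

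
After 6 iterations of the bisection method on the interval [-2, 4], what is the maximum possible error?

Bisection error bound: |error| ≤ (b-a)/2^n
|error| ≤ (4 - (-2))/2^6 = 6/2^6
|error| ≤ 0.0937500000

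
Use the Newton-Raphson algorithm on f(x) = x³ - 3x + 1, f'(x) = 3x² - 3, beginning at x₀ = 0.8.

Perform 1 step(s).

f(x) = x³ - 3x + 1
f'(x) = 3x² - 3
x₀ = 0.8

Newton-Raphson formula: x_{n+1} = x_n - f(x_n)/f'(x_n)

Iteration 1:
  f(0.800000) = -0.888000
  f'(0.800000) = -1.080000
  x_1 = 0.800000 - (-0.888000)/(-1.080000) = -0.022222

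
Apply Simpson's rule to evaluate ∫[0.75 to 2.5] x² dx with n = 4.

f(x) = x²
a = 0.75, b = 2.5, n = 4
h = (b - a)/n = 0.437500

Simpson's rule: (h/3)[f(x₀) + 4f(x₁) + 2f(x₂) + ... + f(xₙ)]

x_0 = 0.7500, f(x_0) = 0.562500, coefficient = 1
x_1 = 1.1875, f(x_1) = 1.410156, coefficient = 4
x_2 = 1.6250, f(x_2) = 2.640625, coefficient = 2
x_3 = 2.0625, f(x_3) = 4.253906, coefficient = 4
x_4 = 2.5000, f(x_4) = 6.250000, coefficient = 1

I ≈ (0.437500/3) × 34.750000 = 5.067708
Exact value: 5.067708
Error: 0.000000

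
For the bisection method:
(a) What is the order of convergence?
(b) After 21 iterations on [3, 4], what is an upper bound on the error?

(a) Bisection has linear (order 1) convergence; the error is halved each step.

(b) Error bound = (b-a)/2^n = (4 - 3)/2^{21}
    = 1/2^{21}

(a) 1 (linear); (b) error ≤ 4.77e-07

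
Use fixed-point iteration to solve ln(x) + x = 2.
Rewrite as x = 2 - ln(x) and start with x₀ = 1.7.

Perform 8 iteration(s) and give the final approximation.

Equation: ln(x) + x = 2
Fixed-point form: x = 2 - ln(x)
x₀ = 1.7

x_1 = g(1.700000) = 1.469372
x_2 = g(1.469372) = 1.615165
x_3 = g(1.615165) = 1.520563
x_4 = g(1.520563) = 1.580919
x_5 = g(1.580919) = 1.541993
x_6 = g(1.541993) = 1.566924
x_7 = g(1.566924) = 1.550886
x_8 = g(1.550886) = 1.561174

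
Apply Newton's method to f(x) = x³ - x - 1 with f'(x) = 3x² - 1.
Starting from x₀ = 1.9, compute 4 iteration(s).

f(x) = x³ - x - 1
f'(x) = 3x² - 1
x₀ = 1.9

Newton-Raphson formula: x_{n+1} = x_n - f(x_n)/f'(x_n)

Iteration 1:
  f(1.900000) = 3.959000
  f'(1.900000) = 9.830000
  x_1 = 1.900000 - 3.959000/9.830000 = 1.497253
Iteration 2:
  f(1.497253) = 0.859240
  f'(1.497253) = 5.725302
  x_2 = 1.497253 - 0.859240/5.725302 = 1.347176
Iteration 3:
  f(1.347176) = 0.097789
  f'(1.347176) = 4.444646
  x_3 = 1.347176 - 0.097789/4.444646 = 1.325174
Iteration 4:
  f(1.325174) = 0.001946
  f'(1.325174) = 4.268258
  x_4 = 1.325174 - 0.001946/4.268258 = 1.324718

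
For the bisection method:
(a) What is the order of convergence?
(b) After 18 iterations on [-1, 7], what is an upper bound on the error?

(a) Bisection has linear (order 1) convergence; the error is halved each step.

(b) Error bound = (b-a)/2^n = (7 - (-1))/2^{18}
    = 8/2^{18}

(a) 1 (linear); (b) error ≤ 3.05e-05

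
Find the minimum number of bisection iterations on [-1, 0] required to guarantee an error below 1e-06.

We need (b-a)/2^n ≤ 1e-06
(0 - (-1))/2^n ≤ 1e-06
1/2^n ≤ 1e-06
2^n ≥ 1000000
n ≥ log₂(1000000) = 19.93
n ≥ 20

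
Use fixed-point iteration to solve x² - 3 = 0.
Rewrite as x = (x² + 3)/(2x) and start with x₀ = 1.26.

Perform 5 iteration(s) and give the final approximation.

Equation: x² - 3 = 0
Fixed-point form: x = (x² + 3)/(2x)
x₀ = 1.26

x_1 = g(1.260000) = 1.820476
x_2 = g(1.820476) = 1.734198
x_3 = g(1.734198) = 1.732052
x_4 = g(1.732052) = 1.732051
x_5 = g(1.732051) = 1.732051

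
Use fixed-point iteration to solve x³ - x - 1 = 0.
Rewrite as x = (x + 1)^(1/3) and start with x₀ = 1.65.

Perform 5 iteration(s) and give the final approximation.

Equation: x³ - x - 1 = 0
Fixed-point form: x = (x + 1)^(1/3)
x₀ = 1.65

x_1 = g(1.650000) = 1.383828
x_2 = g(1.383828) = 1.335852
x_3 = g(1.335852) = 1.326829
x_4 = g(1.326829) = 1.325119
x_5 = g(1.325119) = 1.324794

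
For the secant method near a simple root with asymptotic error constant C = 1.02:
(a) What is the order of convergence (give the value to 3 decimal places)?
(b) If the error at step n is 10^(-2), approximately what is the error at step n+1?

(a) Secant method has superlinear convergence with order φ = (1+√5)/2 ≈ 1.618.
    This means |e_{n+1}| ≈ C|e_n|^1.618.

(b) With |e_n| = 10^(-2) and C = 1.02:
    |e_{n+1}| ≈ 1.02 × (10^(-2))^1.618 = 1.02 × 10^(-3.24)

(a) ≈ 1.618 (golden ratio); (b) |e_{n+1}| ≈ 5.923e-04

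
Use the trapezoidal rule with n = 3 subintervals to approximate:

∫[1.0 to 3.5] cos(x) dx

f(x) = cos(x)
a = 1.0, b = 3.5, n = 3
h = (b - a)/n = 0.833333

Trapezoidal rule: (h/2)[f(x₀) + 2f(x₁) + 2f(x₂) + ... + f(xₙ)]

x_0 = 1.0000, f(x_0) = 0.540302, coefficient = 1
x_1 = 1.8333, f(x_1) = -0.259531, coefficient = 2
x_2 = 2.6667, f(x_2) = -0.889327, coefficient = 2
x_3 = 3.5000, f(x_3) = -0.936457, coefficient = 1

I ≈ (0.833333/2) × -2.693870 = -1.122446
Exact value: -1.192254
Error: 0.069808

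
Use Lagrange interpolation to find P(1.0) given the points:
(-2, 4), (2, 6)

Lagrange interpolation formula:
P(x) = Σ yᵢ × Lᵢ(x)
where Lᵢ(x) = Π_{j≠i} (x - xⱼ)/(xᵢ - xⱼ)

L_0(1.0) = (1.0 - 2)/(-2 - 2) = 0.250000
L_1(1.0) = (1.0 - (-2))/(2 - (-2)) = 0.750000

P(1.0) = 4×L_0(1.0) + 6×L_1(1.0)
P(1.0) = 5.500000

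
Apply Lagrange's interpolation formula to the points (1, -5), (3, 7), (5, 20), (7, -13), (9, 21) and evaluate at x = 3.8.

Lagrange interpolation formula:
P(x) = Σ yᵢ × Lᵢ(x)
where Lᵢ(x) = Π_{j≠i} (x - xⱼ)/(xᵢ - xⱼ)

L_0(3.8) = (3.8 - 3)/(1 - 3) × (3.8 - 5)/(1 - 5) × (3.8 - 7)/(1 - 7) × (3.8 - 9)/(1 - 9) = -0.041600
L_1(3.8) = (3.8 - 1)/(3 - 1) × (3.8 - 5)/(3 - 5) × (3.8 - 7)/(3 - 7) × (3.8 - 9)/(3 - 9) = 0.582400
L_2(3.8) = (3.8 - 1)/(5 - 1) × (3.8 - 3)/(5 - 3) × (3.8 - 7)/(5 - 7) × (3.8 - 9)/(5 - 9) = 0.582400
L_3(3.8) = (3.8 - 1)/(7 - 1) × (3.8 - 3)/(7 - 3) × (3.8 - 5)/(7 - 5) × (3.8 - 9)/(7 - 9) = -0.145600
L_4(3.8) = (3.8 - 1)/(9 - 1) × (3.8 - 3)/(9 - 3) × (3.8 - 5)/(9 - 5) × (3.8 - 7)/(9 - 7) = 0.022400

P(3.8) = (-5)×L_0(3.8) + 7×L_1(3.8) + 20×L_2(3.8) + (-13)×L_3(3.8) + 21×L_4(3.8)
P(3.8) = 18.296000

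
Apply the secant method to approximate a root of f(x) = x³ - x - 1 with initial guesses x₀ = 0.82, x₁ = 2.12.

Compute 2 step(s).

f(x) = x³ - x - 1
x₀ = 0.82, x₁ = 2.12

Secant formula: x_{n+1} = x_n - f(x_n)(x_n - x_{n-1})/(f(x_n) - f(x_{n-1}))

Iteration 1:
  f(0.820000) = -1.268632
  f(2.120000) = 6.408128
  x_2 = 2.120000 - 6.408128×(2.120000 - 0.820000)/(6.408128 - (-1.268632))
       = 1.034833
Iteration 2:
  f(2.120000) = 6.408128
  f(1.034833) = -0.926652
  x_3 = 1.034833 - (-0.926652)×(1.034833 - 2.120000)/(-0.926652 - 6.408128)
       = 1.171929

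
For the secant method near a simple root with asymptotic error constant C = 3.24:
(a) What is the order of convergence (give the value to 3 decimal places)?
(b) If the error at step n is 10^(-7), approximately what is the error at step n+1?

(a) Secant method has superlinear convergence with order φ = (1+√5)/2 ≈ 1.618.
    This means |e_{n+1}| ≈ C|e_n|^1.618.

(b) With |e_n| = 10^(-7) and C = 3.24:
    |e_{n+1}| ≈ 3.24 × (10^(-7))^1.618 = 3.24 × 10^(-11.33)

(a) ≈ 1.618 (golden ratio); (b) |e_{n+1}| ≈ 1.529e-11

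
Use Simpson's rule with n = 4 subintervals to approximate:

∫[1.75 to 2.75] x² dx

f(x) = x²
a = 1.75, b = 2.75, n = 4
h = (b - a)/n = 0.250000

Simpson's rule: (h/3)[f(x₀) + 4f(x₁) + 2f(x₂) + ... + f(xₙ)]

x_0 = 1.7500, f(x_0) = 3.062500, coefficient = 1
x_1 = 2.0000, f(x_1) = 4.000000, coefficient = 4
x_2 = 2.2500, f(x_2) = 5.062500, coefficient = 2
x_3 = 2.5000, f(x_3) = 6.250000, coefficient = 4
x_4 = 2.7500, f(x_4) = 7.562500, coefficient = 1

I ≈ (0.250000/3) × 61.750000 = 5.145833
Exact value: 5.145833
Error: 0.000000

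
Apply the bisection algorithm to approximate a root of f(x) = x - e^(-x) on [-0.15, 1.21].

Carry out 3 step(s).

f(x) = x - e^(-x)
Initial interval: [-0.15, 1.21]

Iteration 1:
  c_1 = (-0.150000 + 1.210000)/2 = 0.530000
  f(c_1) = f(0.530000) = -0.058605
  f(a) × f(c) ≥ 0, new interval: [0.530000, 1.210000]
Iteration 2:
  c_2 = (0.530000 + 1.210000)/2 = 0.870000
  f(c_2) = f(0.870000) = 0.451048
  f(a) × f(c) < 0, new interval: [0.530000, 0.870000]
Iteration 3:
  c_3 = (0.530000 + 0.870000)/2 = 0.700000
  f(c_3) = f(0.700000) = 0.203415
  f(a) × f(c) < 0, new interval: [0.530000, 0.700000]

After 3 iteration(s), the approximation is c_3 = 0.700000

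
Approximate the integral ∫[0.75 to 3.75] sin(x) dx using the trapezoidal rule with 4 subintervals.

f(x) = sin(x)
a = 0.75, b = 3.75, n = 4
h = (b - a)/n = 0.750000

Trapezoidal rule: (h/2)[f(x₀) + 2f(x₁) + 2f(x₂) + ... + f(xₙ)]

x_0 = 0.7500, f(x_0) = 0.681639, coefficient = 1
x_1 = 1.5000, f(x_1) = 0.997495, coefficient = 2
x_2 = 2.2500, f(x_2) = 0.778073, coefficient = 2
x_3 = 3.0000, f(x_3) = 0.141120, coefficient = 2
x_4 = 3.7500, f(x_4) = -0.571561, coefficient = 1

I ≈ (0.750000/2) × 3.943454 = 1.478795
Exact value: 1.552248
Error: 0.073453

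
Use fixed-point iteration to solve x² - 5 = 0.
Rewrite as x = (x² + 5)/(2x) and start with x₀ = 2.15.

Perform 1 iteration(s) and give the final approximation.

Equation: x² - 5 = 0
Fixed-point form: x = (x² + 5)/(2x)
x₀ = 2.15

x_1 = g(2.150000) = 2.237791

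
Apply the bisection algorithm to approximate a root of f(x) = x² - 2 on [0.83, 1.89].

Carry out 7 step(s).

f(x) = x² - 2
Initial interval: [0.83, 1.89]

Iteration 1:
  c_1 = (0.830000 + 1.890000)/2 = 1.360000
  f(c_1) = f(1.360000) = -0.150400
  f(a) × f(c) ≥ 0, new interval: [1.360000, 1.890000]
Iteration 2:
  c_2 = (1.360000 + 1.890000)/2 = 1.625000
  f(c_2) = f(1.625000) = 0.640625
  f(a) × f(c) < 0, new interval: [1.360000, 1.625000]
Iteration 3:
  c_3 = (1.360000 + 1.625000)/2 = 1.492500
  f(c_3) = f(1.492500) = 0.227556
  f(a) × f(c) < 0, new interval: [1.360000, 1.492500]
Iteration 4:
  c_4 = (1.360000 + 1.492500)/2 = 1.426250
  f(c_4) = f(1.426250) = 0.034189
  f(a) × f(c) < 0, new interval: [1.360000, 1.426250]
Iteration 5:
  c_5 = (1.360000 + 1.426250)/2 = 1.393125
  f(c_5) = f(1.393125) = -0.059203
  f(a) × f(c) ≥ 0, new interval: [1.393125, 1.426250]
Iteration 6:
  c_6 = (1.393125 + 1.426250)/2 = 1.409687
  f(c_6) = f(1.409687) = -0.012781
  f(a) × f(c) ≥ 0, new interval: [1.409687, 1.426250]
Iteration 7:
  c_7 = (1.409687 + 1.426250)/2 = 1.417969
  f(c_7) = f(1.417969) = 0.010635
  f(a) × f(c) < 0, new interval: [1.409687, 1.417969]

After 7 iteration(s), the approximation is c_7 = 1.417969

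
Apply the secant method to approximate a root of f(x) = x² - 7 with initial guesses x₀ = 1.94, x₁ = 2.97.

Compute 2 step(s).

f(x) = x² - 7
x₀ = 1.94, x₁ = 2.97

Secant formula: x_{n+1} = x_n - f(x_n)(x_n - x_{n-1})/(f(x_n) - f(x_{n-1}))

Iteration 1:
  f(1.940000) = -3.236400
  f(2.970000) = 1.820900
  x_2 = 2.970000 - 1.820900×(2.970000 - 1.940000)/(1.820900 - (-3.236400))
       = 2.599145
Iteration 2:
  f(2.970000) = 1.820900
  f(2.599145) = -0.244447
  x_3 = 2.599145 - (-0.244447)×(2.599145 - 2.970000)/(-0.244447 - 1.820900)
       = 2.643038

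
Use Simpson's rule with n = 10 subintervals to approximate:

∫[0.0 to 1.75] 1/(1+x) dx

f(x) = 1/(1+x)
a = 0.0, b = 1.75, n = 10
h = (b - a)/n = 0.175000

Simpson's rule: (h/3)[f(x₀) + 4f(x₁) + 2f(x₂) + ... + f(xₙ)]

x_0 = 0.0000, f(x_0) = 1.000000, coefficient = 1
x_1 = 0.1750, f(x_1) = 0.851064, coefficient = 4
x_2 = 0.3500, f(x_2) = 0.740741, coefficient = 2
x_3 = 0.5250, f(x_3) = 0.655738, coefficient = 4
x_4 = 0.7000, f(x_4) = 0.588235, coefficient = 2
x_5 = 0.8750, f(x_5) = 0.533333, coefficient = 4
x_6 = 1.0500, f(x_6) = 0.487805, coefficient = 2
x_7 = 1.2250, f(x_7) = 0.449438, coefficient = 4
x_8 = 1.4000, f(x_8) = 0.416667, coefficient = 2
x_9 = 1.5750, f(x_9) = 0.388350, coefficient = 4
x_10 = 1.7500, f(x_10) = 0.363636, coefficient = 1

I ≈ (0.175000/3) × 17.342222 = 1.011630
Exact value: 1.011601
Error: 0.000029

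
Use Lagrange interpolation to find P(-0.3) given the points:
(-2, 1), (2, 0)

Lagrange interpolation formula:
P(x) = Σ yᵢ × Lᵢ(x)
where Lᵢ(x) = Π_{j≠i} (x - xⱼ)/(xᵢ - xⱼ)

L_0(-0.3) = (-0.3 - 2)/(-2 - 2) = 0.575000
L_1(-0.3) = (-0.3 - (-2))/(2 - (-2)) = 0.425000

P(-0.3) = 1×L_0(-0.3) + 0×L_1(-0.3)
P(-0.3) = 0.575000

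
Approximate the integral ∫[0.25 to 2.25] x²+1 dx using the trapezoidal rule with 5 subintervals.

f(x) = x²+1
a = 0.25, b = 2.25, n = 5
h = (b - a)/n = 0.400000

Trapezoidal rule: (h/2)[f(x₀) + 2f(x₁) + 2f(x₂) + ... + f(xₙ)]

x_0 = 0.2500, f(x_0) = 1.062500, coefficient = 1
x_1 = 0.6500, f(x_1) = 1.422500, coefficient = 2
x_2 = 1.0500, f(x_2) = 2.102500, coefficient = 2
x_3 = 1.4500, f(x_3) = 3.102500, coefficient = 2
x_4 = 1.8500, f(x_4) = 4.422500, coefficient = 2
x_5 = 2.2500, f(x_5) = 6.062500, coefficient = 1

I ≈ (0.400000/2) × 29.225000 = 5.845000
Exact value: 5.791667
Error: 0.053333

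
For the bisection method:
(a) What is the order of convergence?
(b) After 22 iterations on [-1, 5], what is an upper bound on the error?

(a) Bisection has linear (order 1) convergence; the error is halved each step.

(b) Error bound = (b-a)/2^n = (5 - (-1))/2^{22}
    = 6/2^{22}

(a) 1 (linear); (b) error ≤ 1.43e-06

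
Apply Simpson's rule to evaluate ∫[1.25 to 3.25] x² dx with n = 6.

f(x) = x²
a = 1.25, b = 3.25, n = 6
h = (b - a)/n = 0.333333

Simpson's rule: (h/3)[f(x₀) + 4f(x₁) + 2f(x₂) + ... + f(xₙ)]

x_0 = 1.2500, f(x_0) = 1.562500, coefficient = 1
x_1 = 1.5833, f(x_1) = 2.506944, coefficient = 4
x_2 = 1.9167, f(x_2) = 3.673611, coefficient = 2
x_3 = 2.2500, f(x_3) = 5.062500, coefficient = 4
x_4 = 2.5833, f(x_4) = 6.673611, coefficient = 2
x_5 = 2.9167, f(x_5) = 8.506944, coefficient = 4
x_6 = 3.2500, f(x_6) = 10.562500, coefficient = 1

I ≈ (0.333333/3) × 97.125000 = 10.791667
Exact value: 10.791667
Error: 0.000000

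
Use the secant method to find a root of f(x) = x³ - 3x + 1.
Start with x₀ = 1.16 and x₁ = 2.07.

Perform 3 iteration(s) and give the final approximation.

f(x) = x³ - 3x + 1
x₀ = 1.16, x₁ = 2.07

Secant formula: x_{n+1} = x_n - f(x_n)(x_n - x_{n-1})/(f(x_n) - f(x_{n-1}))

Iteration 1:
  f(1.160000) = -0.919104
  f(2.070000) = 3.659743
  x_2 = 2.070000 - 3.659743×(2.070000 - 1.160000)/(3.659743 - (-0.919104))
       = 1.342663
Iteration 2:
  f(2.070000) = 3.659743
  f(1.342663) = -0.607512
  x_3 = 1.342663 - (-0.607512)×(1.342663 - 2.070000)/(-0.607512 - 3.659743)
       = 1.446211
Iteration 3:
  f(1.342663) = -0.607512
  f(1.446211) = -0.313845
  x_4 = 1.446211 - (-0.313845)×(1.446211 - 1.342663)/(-0.313845 - (-0.607512))
       = 1.556874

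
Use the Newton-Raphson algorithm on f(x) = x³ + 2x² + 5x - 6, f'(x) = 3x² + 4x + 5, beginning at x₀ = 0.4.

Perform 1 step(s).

f(x) = x³ + 2x² + 5x - 6
f'(x) = 3x² + 4x + 5
x₀ = 0.4

Newton-Raphson formula: x_{n+1} = x_n - f(x_n)/f'(x_n)

Iteration 1:
  f(0.400000) = -3.616000
  f'(0.400000) = 7.080000
  x_1 = 0.400000 - (-3.616000)/7.080000 = 0.910734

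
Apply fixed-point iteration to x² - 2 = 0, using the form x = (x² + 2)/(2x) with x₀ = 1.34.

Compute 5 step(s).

Equation: x² - 2 = 0
Fixed-point form: x = (x² + 2)/(2x)
x₀ = 1.34

x_1 = g(1.340000) = 1.416269
x_2 = g(1.416269) = 1.414215
x_3 = g(1.414215) = 1.414214
x_4 = g(1.414214) = 1.414214
x_5 = g(1.414214) = 1.414214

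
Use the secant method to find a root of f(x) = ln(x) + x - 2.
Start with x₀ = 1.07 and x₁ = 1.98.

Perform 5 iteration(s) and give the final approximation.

f(x) = ln(x) + x - 2
x₀ = 1.07, x₁ = 1.98

Secant formula: x_{n+1} = x_n - f(x_n)(x_n - x_{n-1})/(f(x_n) - f(x_{n-1}))

Iteration 1:
  f(1.070000) = -0.862341
  f(1.980000) = 0.663097
  x_2 = 1.980000 - 0.663097×(1.980000 - 1.070000)/(0.663097 - (-0.862341))
       = 1.584430
Iteration 2:
  f(1.980000) = 0.663097
  f(1.584430) = 0.044654
  x_3 = 1.584430 - 0.044654×(1.584430 - 1.980000)/(0.044654 - 0.663097)
       = 1.555868
Iteration 3:
  f(1.584430) = 0.044654
  f(1.555868) = -0.002099
  x_4 = 1.555868 - (-0.002099)×(1.555868 - 1.584430)/(-0.002099 - 0.044654)
       = 1.557150
Iteration 4:
  f(1.555868) = -0.002099
  f(1.557150) = 0.000007
  x_5 = 1.557150 - 0.000007×(1.557150 - 1.555868)/(0.000007 - (-0.002099))
       = 1.557146
Iteration 5:
  f(1.557150) = 0.000007
  f(1.557146) = 0.000000
  x_6 = 1.557146 - 0.000000×(1.557146 - 1.557150)/(0.000000 - 0.000007)
       = 1.557146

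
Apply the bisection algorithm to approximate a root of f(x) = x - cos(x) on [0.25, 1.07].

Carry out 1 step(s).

f(x) = x - cos(x)
Initial interval: [0.25, 1.07]

Iteration 1:
  c_1 = (0.250000 + 1.070000)/2 = 0.660000
  f(c_1) = f(0.660000) = -0.129992
  f(a) × f(c) ≥ 0, new interval: [0.660000, 1.070000]

After 1 iteration(s), the approximation is c_1 = 0.660000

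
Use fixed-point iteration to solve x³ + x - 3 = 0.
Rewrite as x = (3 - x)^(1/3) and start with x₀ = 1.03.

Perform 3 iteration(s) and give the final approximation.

Equation: x³ + x - 3 = 0
Fixed-point form: x = (3 - x)^(1/3)
x₀ = 1.03

x_1 = g(1.030000) = 1.253590
x_2 = g(1.253590) = 1.204247
x_3 = g(1.204247) = 1.215483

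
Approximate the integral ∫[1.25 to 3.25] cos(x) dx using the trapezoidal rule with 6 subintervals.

f(x) = cos(x)
a = 1.25, b = 3.25, n = 6
h = (b - a)/n = 0.333333

Trapezoidal rule: (h/2)[f(x₀) + 2f(x₁) + 2f(x₂) + ... + f(xₙ)]

x_0 = 1.2500, f(x_0) = 0.315322, coefficient = 1
x_1 = 1.5833, f(x_1) = -0.012537, coefficient = 2
x_2 = 1.9167, f(x_2) = -0.339016, coefficient = 2
x_3 = 2.2500, f(x_3) = -0.628174, coefficient = 2
x_4 = 2.5833, f(x_4) = -0.848178, coefficient = 2
x_5 = 2.9167, f(x_5) = -0.974811, coefficient = 2
x_6 = 3.2500, f(x_6) = -0.994130, coefficient = 1

I ≈ (0.333333/2) × -6.284237 = -1.047373
Exact value: -1.057180
Error: 0.009807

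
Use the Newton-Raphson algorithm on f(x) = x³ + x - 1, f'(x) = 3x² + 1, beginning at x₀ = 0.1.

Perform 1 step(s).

f(x) = x³ + x - 1
f'(x) = 3x² + 1
x₀ = 0.1

Newton-Raphson formula: x_{n+1} = x_n - f(x_n)/f'(x_n)

Iteration 1:
  f(0.100000) = -0.899000
  f'(0.100000) = 1.030000
  x_1 = 0.100000 - (-0.899000)/1.030000 = 0.972816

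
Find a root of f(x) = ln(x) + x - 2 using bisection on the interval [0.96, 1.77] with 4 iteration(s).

f(x) = ln(x) + x - 2
Initial interval: [0.96, 1.77]

Iteration 1:
  c_1 = (0.960000 + 1.770000)/2 = 1.365000
  f(c_1) = f(1.365000) = -0.323846
  f(a) × f(c) ≥ 0, new interval: [1.365000, 1.770000]
Iteration 2:
  c_2 = (1.365000 + 1.770000)/2 = 1.567500
  f(c_2) = f(1.567500) = 0.016982
  f(a) × f(c) < 0, new interval: [1.365000, 1.567500]
Iteration 3:
  c_3 = (1.365000 + 1.567500)/2 = 1.466250
  f(c_3) = f(1.466250) = -0.151042
  f(a) × f(c) ≥ 0, new interval: [1.466250, 1.567500]
Iteration 4:
  c_4 = (1.466250 + 1.567500)/2 = 1.516875
  f(c_4) = f(1.516875) = -0.066473
  f(a) × f(c) ≥ 0, new interval: [1.516875, 1.567500]

After 4 iteration(s), the approximation is c_4 = 1.516875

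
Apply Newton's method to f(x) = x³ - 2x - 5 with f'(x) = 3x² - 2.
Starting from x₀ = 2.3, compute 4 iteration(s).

f(x) = x³ - 2x - 5
f'(x) = 3x² - 2
x₀ = 2.3

Newton-Raphson formula: x_{n+1} = x_n - f(x_n)/f'(x_n)

Iteration 1:
  f(2.300000) = 2.567000
  f'(2.300000) = 13.870000
  x_1 = 2.300000 - 2.567000/13.870000 = 2.114924
Iteration 2:
  f(2.114924) = 0.230006
  f'(2.114924) = 11.418714
  x_2 = 2.114924 - 0.230006/11.418714 = 2.094781
Iteration 3:
  f(2.094781) = 0.002566
  f'(2.094781) = 11.164327
  x_3 = 2.094781 - 0.002566/11.164327 = 2.094552
Iteration 4:
  f(2.094552) = 0.000000
  f'(2.094552) = 11.161438
  x_4 = 2.094552 - 0.000000/11.161438 = 2.094551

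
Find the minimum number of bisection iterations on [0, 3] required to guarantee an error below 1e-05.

We need (b-a)/2^n ≤ 1e-05
(3 - 0)/2^n ≤ 1e-05
3/2^n ≤ 1e-05
2^n ≥ 300000
n ≥ log₂(300000) = 18.19
n ≥ 19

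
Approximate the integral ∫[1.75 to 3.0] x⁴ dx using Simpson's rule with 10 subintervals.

f(x) = x⁴
a = 1.75, b = 3.0, n = 10
h = (b - a)/n = 0.125000

Simpson's rule: (h/3)[f(x₀) + 4f(x₁) + 2f(x₂) + ... + f(xₙ)]

x_0 = 1.7500, f(x_0) = 9.378906, coefficient = 1
x_1 = 1.8750, f(x_1) = 12.359619, coefficient = 4
x_2 = 2.0000, f(x_2) = 16.000000, coefficient = 2
x_3 = 2.1250, f(x_3) = 20.390869, coefficient = 4
x_4 = 2.2500, f(x_4) = 25.628906, coefficient = 2
x_5 = 2.3750, f(x_5) = 31.816650, coefficient = 4
x_6 = 2.5000, f(x_6) = 39.062500, coefficient = 2
x_7 = 2.6250, f(x_7) = 47.480713, coefficient = 4
x_8 = 2.7500, f(x_8) = 57.191406, coefficient = 2
x_9 = 2.8750, f(x_9) = 68.320557, coefficient = 4
x_10 = 3.0000, f(x_10) = 81.000000, coefficient = 1

I ≈ (0.125000/3) × 1087.618164 = 45.317424
Exact value: 45.317383
Error: 0.000041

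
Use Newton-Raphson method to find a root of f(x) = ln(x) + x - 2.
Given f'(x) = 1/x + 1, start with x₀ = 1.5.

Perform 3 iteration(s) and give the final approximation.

f(x) = ln(x) + x - 2
f'(x) = 1/x + 1
x₀ = 1.5

Newton-Raphson formula: x_{n+1} = x_n - f(x_n)/f'(x_n)

Iteration 1:
  f(1.500000) = -0.094535
  f'(1.500000) = 1.666667
  x_1 = 1.500000 - (-0.094535)/1.666667 = 1.556721
Iteration 2:
  f(1.556721) = -0.000697
  f'(1.556721) = 1.642376
  x_2 = 1.556721 - (-0.000697)/1.642376 = 1.557146
Iteration 3:
  f(1.557146) = 0.000000
  f'(1.557146) = 1.642201
  x_3 = 1.557146 - 0.000000/1.642201 = 1.557146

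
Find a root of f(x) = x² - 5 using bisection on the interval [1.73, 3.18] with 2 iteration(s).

f(x) = x² - 5
Initial interval: [1.73, 3.18]

Iteration 1:
  c_1 = (1.730000 + 3.180000)/2 = 2.455000
  f(c_1) = f(2.455000) = 1.027025
  f(a) × f(c) < 0, new interval: [1.730000, 2.455000]
Iteration 2:
  c_2 = (1.730000 + 2.455000)/2 = 2.092500
  f(c_2) = f(2.092500) = -0.621444
  f(a) × f(c) ≥ 0, new interval: [2.092500, 2.455000]

After 2 iteration(s), the approximation is c_2 = 2.092500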